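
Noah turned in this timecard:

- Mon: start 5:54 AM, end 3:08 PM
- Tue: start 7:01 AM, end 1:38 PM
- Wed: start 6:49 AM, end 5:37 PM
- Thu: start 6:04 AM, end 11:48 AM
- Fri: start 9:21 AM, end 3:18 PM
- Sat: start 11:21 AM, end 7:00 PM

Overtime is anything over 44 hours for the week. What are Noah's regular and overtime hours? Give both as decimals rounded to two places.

Mon: 5:54 AM–3:08 PM = 9 h 14 min
Tue: 7:01 AM–1:38 PM = 6 h 37 min
Wed: 6:49 AM–5:37 PM = 10 h 48 min
Thu: 6:04 AM–11:48 AM = 5 h 44 min
Fri: 9:21 AM–3:18 PM = 5 h 57 min
Sat: 11:21 AM–7:00 PM = 7 h 39 min
Total worked: 45 h 59 min = 45.98 h.
Threshold 44 h → overtime 1 h 59 min, regular 44 h 0 min.

Regular 44.00 hours, overtime 1.98 hours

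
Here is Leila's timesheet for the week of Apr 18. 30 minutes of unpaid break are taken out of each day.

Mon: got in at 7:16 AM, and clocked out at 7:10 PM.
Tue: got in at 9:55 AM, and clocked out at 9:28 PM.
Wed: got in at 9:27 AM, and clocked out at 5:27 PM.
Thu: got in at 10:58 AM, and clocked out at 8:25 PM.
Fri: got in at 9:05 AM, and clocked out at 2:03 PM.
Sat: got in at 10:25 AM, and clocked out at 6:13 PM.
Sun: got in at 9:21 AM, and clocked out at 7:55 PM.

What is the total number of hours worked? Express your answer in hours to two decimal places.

Mon: 7:16 AM–7:10 PM = 11 h 54 min; less 30 min break → 11 h 24 min
Tue: 9:55 AM–9:28 PM = 11 h 33 min; less 30 min break → 11 h 3 min
Wed: 9:27 AM–5:27 PM = 8 h 0 min; less 30 min break → 7 h 30 min
Thu: 10:58 AM–8:25 PM = 9 h 27 min; less 30 min break → 8 h 57 min
Fri: 9:05 AM–2:03 PM = 4 h 58 min; less 30 min break → 4 h 28 min
Sat: 10:25 AM–6:13 PM = 7 h 48 min; less 30 min break → 7 h 18 min
Sun: 9:21 AM–7:55 PM = 10 h 34 min; less 30 min break → 10 h 4 min
Total: 11 h 24 min + 11 h 3 min + 7 h 30 min + 8 h 57 min + 4 h 28 min + 7 h 18 min + 10 h 4 min = 60 h 44 min.

60.73 hours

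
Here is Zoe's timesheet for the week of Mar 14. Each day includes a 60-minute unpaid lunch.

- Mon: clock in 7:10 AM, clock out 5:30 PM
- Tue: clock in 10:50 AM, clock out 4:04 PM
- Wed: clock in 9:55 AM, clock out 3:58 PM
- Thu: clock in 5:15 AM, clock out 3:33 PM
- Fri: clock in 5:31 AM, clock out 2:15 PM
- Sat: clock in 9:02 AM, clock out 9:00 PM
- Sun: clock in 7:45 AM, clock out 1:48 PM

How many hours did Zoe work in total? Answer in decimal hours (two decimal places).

Mon: 7:10 AM–5:30 PM = 10 h 20 min; less 60 min break → 9 h 20 min
Tue: 10:50 AM–4:04 PM = 5 h 14 min; less 60 min break → 4 h 14 min
Wed: 9:55 AM–3:58 PM = 6 h 3 min; less 60 min break → 5 h 3 min
Thu: 5:15 AM–3:33 PM = 10 h 18 min; less 60 min break → 9 h 18 min
Fri: 5:31 AM–2:15 PM = 8 h 44 min; less 60 min break → 7 h 44 min
Sat: 9:02 AM–9:00 PM = 11 h 58 min; less 60 min break → 10 h 58 min
Sun: 7:45 AM–1:48 PM = 6 h 3 min; less 60 min break → 5 h 3 min
Total: 9 h 20 min + 4 h 14 min + 5 h 3 min + 9 h 18 min + 7 h 44 min + 10 h 58 min + 5 h 3 min = 51 h 40 min.

51.67 hours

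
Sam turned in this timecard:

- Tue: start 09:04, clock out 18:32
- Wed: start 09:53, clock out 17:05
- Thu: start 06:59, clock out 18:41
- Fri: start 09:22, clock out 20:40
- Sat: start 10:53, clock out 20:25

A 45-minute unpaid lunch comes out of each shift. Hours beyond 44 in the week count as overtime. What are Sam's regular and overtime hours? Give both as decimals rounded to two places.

Tue: 09:04–18:32 = 9 h 28 min; less 45 min break → 8 h 43 min
Wed: 09:53–17:05 = 7 h 12 min; less 45 min break → 6 h 27 min
Thu: 06:59–18:41 = 11 h 42 min; less 45 min break → 10 h 57 min
Fri: 09:22–20:40 = 11 h 18 min; less 45 min break → 10 h 33 min
Sat: 10:53–20:25 = 9 h 32 min; less 45 min break → 8 h 47 min
Total worked: 45 h 27 min = 45.45 h.
Threshold 44 h → overtime 1 h 27 min, regular 44 h 0 min.

Regular 44.00 hours, overtime 1.45 hours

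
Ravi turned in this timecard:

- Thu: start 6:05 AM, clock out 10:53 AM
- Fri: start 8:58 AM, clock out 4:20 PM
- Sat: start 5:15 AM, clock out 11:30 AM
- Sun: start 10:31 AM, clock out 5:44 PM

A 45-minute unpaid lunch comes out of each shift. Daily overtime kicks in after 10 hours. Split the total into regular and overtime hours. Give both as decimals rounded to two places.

Thu: 6:05 AM–10:53 AM = 4 h 48 min; less 45 min break → 4 h 3 min
Fri: 8:58 AM–4:20 PM = 7 h 22 min; less 45 min break → 6 h 37 min
Sat: 5:15 AM–11:30 AM = 6 h 15 min; less 45 min break → 5 h 30 min
Sun: 10:31 AM–5:44 PM = 7 h 13 min; less 45 min break → 6 h 28 min
Thu reg 4 h 3 min / OT 0 h 0 min; Fri reg 6 h 37 min / OT 0 h 0 min; Sat reg 5 h 30 min / OT 0 h 0 min; Sun reg 6 h 28 min / OT 0 h 0 min.
Totals: regular 22 h 38 min, overtime 0 h 0 min.

Regular 22.63 hours, overtime 0.00 hours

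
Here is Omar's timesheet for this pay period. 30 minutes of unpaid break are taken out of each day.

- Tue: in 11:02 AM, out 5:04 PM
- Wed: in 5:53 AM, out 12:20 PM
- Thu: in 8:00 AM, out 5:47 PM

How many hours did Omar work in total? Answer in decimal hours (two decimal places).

Tue: 11:02 AM–5:04 PM = 6 h 2 min; less 30 min break → 5 h 32 min
Wed: 5:53 AM–12:20 PM = 6 h 27 min; less 30 min break → 5 h 57 min
Thu: 8:00 AM–5:47 PM = 9 h 47 min; less 30 min break → 9 h 17 min
Total: 5 h 32 min + 5 h 57 min + 9 h 17 min = 20 h 46 min.

20.77 hours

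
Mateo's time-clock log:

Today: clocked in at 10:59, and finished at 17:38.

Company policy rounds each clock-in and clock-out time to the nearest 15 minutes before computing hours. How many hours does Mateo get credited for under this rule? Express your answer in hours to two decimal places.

6.75 hours

Today: in 10:59→11:00, out 17:38→17:45; 6 h 45 min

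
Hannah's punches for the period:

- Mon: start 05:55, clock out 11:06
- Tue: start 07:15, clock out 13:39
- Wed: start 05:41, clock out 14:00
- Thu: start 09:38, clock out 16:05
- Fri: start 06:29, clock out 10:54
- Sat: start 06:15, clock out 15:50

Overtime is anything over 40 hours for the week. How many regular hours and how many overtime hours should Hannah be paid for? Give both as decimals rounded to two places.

Regular 40.00 hours, overtime 0.35 hours

Mon: 05:55–11:06 = 5 h 11 min
Tue: 07:15–13:39 = 6 h 24 min
Wed: 05:41–14:00 = 8 h 19 min
Thu: 09:38–16:05 = 6 h 27 min
Fri: 06:29–10:54 = 4 h 25 min
Sat: 06:15–15:50 = 9 h 35 min
Total worked: 40 h 21 min = 40.35 h.
Threshold 40 h → overtime 0 h 21 min, regular 40 h 0 min.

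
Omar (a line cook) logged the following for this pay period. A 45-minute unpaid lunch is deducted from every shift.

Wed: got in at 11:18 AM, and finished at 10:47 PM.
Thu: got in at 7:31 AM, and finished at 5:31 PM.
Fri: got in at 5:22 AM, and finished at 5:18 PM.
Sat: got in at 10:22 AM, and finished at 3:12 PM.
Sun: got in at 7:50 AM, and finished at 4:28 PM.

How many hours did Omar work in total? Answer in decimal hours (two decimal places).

43.13 hours

Wed: 11:18 AM–10:47 PM = 11 h 29 min; less 45 min break → 10 h 44 min
Thu: 7:31 AM–5:31 PM = 10 h 0 min; less 45 min break → 9 h 15 min
Fri: 5:22 AM–5:18 PM = 11 h 56 min; less 45 min break → 11 h 11 min
Sat: 10:22 AM–3:12 PM = 4 h 50 min; less 45 min break → 4 h 5 min
Sun: 7:50 AM–4:28 PM = 8 h 38 min; less 45 min break → 7 h 53 min
Total: 10 h 44 min + 9 h 15 min + 11 h 11 min + 4 h 5 min + 7 h 53 min = 43 h 8 min.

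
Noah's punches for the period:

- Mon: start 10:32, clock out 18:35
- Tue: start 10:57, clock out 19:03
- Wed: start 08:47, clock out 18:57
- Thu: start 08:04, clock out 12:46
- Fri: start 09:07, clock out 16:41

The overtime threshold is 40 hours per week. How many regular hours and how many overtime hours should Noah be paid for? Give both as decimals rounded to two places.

Mon: 10:32–18:35 = 8 h 3 min
Tue: 10:57–19:03 = 8 h 6 min
Wed: 08:47–18:57 = 10 h 10 min
Thu: 08:04–12:46 = 4 h 42 min
Fri: 09:07–16:41 = 7 h 34 min
Total worked: 38 h 35 min = 38.58 h.
Threshold 40 h → overtime 0 h 0 min, regular 38 h 35 min.

Regular 38.58 hours, overtime 0.00 hours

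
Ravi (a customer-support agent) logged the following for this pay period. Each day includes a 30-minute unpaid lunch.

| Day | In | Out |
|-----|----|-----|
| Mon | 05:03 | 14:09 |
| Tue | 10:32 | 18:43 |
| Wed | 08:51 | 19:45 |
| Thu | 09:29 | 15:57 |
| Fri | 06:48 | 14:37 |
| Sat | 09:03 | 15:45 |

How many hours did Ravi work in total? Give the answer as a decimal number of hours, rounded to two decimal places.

46.17 hours

Mon: 05:03–14:09 = 9 h 6 min; less 30 min break → 8 h 36 min
Tue: 10:32–18:43 = 8 h 11 min; less 30 min break → 7 h 41 min
Wed: 08:51–19:45 = 10 h 54 min; less 30 min break → 10 h 24 min
Thu: 09:29–15:57 = 6 h 28 min; less 30 min break → 5 h 58 min
Fri: 06:48–14:37 = 7 h 49 min; less 30 min break → 7 h 19 min
Sat: 09:03–15:45 = 6 h 42 min; less 30 min break → 6 h 12 min
Total: 8 h 36 min + 7 h 41 min + 10 h 24 min + 5 h 58 min + 7 h 19 min + 6 h 12 min = 46 h 10 min.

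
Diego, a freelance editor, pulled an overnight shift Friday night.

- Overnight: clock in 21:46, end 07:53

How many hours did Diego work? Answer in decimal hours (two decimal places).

10.12 hours

Overnight: 21:46 → midnight = 2 h 14 min; midnight → 07:53 = 7 h 53 min; span 10 h 7 min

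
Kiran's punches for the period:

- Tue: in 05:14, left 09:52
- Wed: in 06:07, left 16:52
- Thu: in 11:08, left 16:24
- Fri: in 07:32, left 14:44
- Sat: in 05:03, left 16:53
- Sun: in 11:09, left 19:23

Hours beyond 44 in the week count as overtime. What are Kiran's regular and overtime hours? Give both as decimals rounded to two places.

Tue: 05:14–09:52 = 4 h 38 min
Wed: 06:07–16:52 = 10 h 45 min
Thu: 11:08–16:24 = 5 h 16 min
Fri: 07:32–14:44 = 7 h 12 min
Sat: 05:03–16:53 = 11 h 50 min
Sun: 11:09–19:23 = 8 h 14 min
Total worked: 47 h 55 min = 47.92 h.
Threshold 44 h → overtime 3 h 55 min, regular 44 h 0 min.

Regular 44.00 hours, overtime 3.92 hours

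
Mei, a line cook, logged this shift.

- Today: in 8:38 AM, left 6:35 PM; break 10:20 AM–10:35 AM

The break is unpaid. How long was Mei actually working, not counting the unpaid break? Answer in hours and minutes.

Today: 8:38 AM–6:35 PM = 9 h 57 min; less 15 min break → 9 h 42 min

9 h 42 min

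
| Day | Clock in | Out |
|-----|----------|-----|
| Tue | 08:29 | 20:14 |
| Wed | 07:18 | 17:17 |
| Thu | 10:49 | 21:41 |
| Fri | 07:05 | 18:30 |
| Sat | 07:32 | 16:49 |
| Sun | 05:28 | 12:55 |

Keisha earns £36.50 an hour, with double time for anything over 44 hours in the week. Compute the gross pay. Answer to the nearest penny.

£2828.75

Tue: 08:29–20:14 = 11 h 45 min
Wed: 07:18–17:17 = 9 h 59 min
Thu: 10:49–21:41 = 10 h 52 min
Fri: 07:05–18:30 = 11 h 25 min
Sat: 07:32–16:49 = 9 h 17 min
Sun: 05:28–12:55 = 7 h 27 min
Total worked: 60 h 45 min = 3645 min.
Regular 44 h 0 min = 2640 min at £36.50/h; overtime 16 h 45 min = 1005 min at £73.00/h.
Pay = (2640 × £36.50 + 1005 × £73.00) ÷ 60 = £2828.75.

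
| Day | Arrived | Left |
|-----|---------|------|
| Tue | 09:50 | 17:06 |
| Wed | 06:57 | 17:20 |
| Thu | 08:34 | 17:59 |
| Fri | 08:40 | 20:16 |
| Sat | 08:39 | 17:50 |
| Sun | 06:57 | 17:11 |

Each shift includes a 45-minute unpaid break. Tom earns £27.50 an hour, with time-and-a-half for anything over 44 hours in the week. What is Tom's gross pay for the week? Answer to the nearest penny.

£1605.31

Tue: 09:50–17:06 = 7 h 16 min; less 45 min break → 6 h 31 min
Wed: 06:57–17:20 = 10 h 23 min; less 45 min break → 9 h 38 min
Thu: 08:34–17:59 = 9 h 25 min; less 45 min break → 8 h 40 min
Fri: 08:40–20:16 = 11 h 36 min; less 45 min break → 10 h 51 min
Sat: 08:39–17:50 = 9 h 11 min; less 45 min break → 8 h 26 min
Sun: 06:57–17:11 = 10 h 14 min; less 45 min break → 9 h 29 min
Total worked: 53 h 35 min = 3215 min.
Regular 44 h 0 min = 2640 min at £27.50/h; overtime 9 h 35 min = 575 min at £41.25/h.
Pay = (2640 × £27.50 + 575 × £41.25) ÷ 60 = £1605.31.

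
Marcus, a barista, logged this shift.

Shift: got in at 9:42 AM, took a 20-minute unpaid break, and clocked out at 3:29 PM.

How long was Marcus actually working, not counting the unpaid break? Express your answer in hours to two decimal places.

Shift: 9:42 AM–3:29 PM = 5 h 47 min; less 20 min break → 5 h 27 min

5.45 hours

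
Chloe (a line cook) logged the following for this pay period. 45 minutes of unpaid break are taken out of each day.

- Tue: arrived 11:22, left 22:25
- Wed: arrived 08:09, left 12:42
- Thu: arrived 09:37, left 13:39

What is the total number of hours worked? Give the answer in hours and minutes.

Tue: 11:22–22:25 = 11 h 3 min; less 45 min break → 10 h 18 min
Wed: 08:09–12:42 = 4 h 33 min; less 45 min break → 3 h 48 min
Thu: 09:37–13:39 = 4 h 2 min; less 45 min break → 3 h 17 min
Total: 10 h 18 min + 3 h 48 min + 3 h 17 min = 17 h 23 min.

17 h 23 min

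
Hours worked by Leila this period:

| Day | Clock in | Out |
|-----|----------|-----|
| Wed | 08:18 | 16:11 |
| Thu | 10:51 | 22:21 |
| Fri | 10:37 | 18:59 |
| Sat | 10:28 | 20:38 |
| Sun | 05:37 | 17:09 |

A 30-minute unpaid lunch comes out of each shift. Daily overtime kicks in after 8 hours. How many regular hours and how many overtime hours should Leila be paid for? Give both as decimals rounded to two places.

Regular 39.25 hours, overtime 7.70 hours

Wed: 08:18–16:11 = 7 h 53 min; less 30 min break → 7 h 23 min
Thu: 10:51–22:21 = 11 h 30 min; less 30 min break → 11 h 0 min
Fri: 10:37–18:59 = 8 h 22 min; less 30 min break → 7 h 52 min
Sat: 10:28–20:38 = 10 h 10 min; less 30 min break → 9 h 40 min
Sun: 05:37–17:09 = 11 h 32 min; less 30 min break → 11 h 2 min
Wed reg 7 h 23 min / OT 0 h 0 min; Thu reg 8 h 0 min / OT 3 h 0 min; Fri reg 7 h 52 min / OT 0 h 0 min; Sat reg 8 h 0 min / OT 1 h 40 min; Sun reg 8 h 0 min / OT 3 h 2 min.
Totals: regular 39 h 15 min, overtime 7 h 42 min.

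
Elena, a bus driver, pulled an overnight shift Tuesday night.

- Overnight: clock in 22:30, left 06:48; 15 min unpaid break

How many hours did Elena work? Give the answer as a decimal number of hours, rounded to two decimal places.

8.05 hours

Overnight: 22:30 → midnight = 1 h 30 min; midnight → 06:48 = 6 h 48 min; span 8 h 18 min; less 15 min break → 8 h 3 min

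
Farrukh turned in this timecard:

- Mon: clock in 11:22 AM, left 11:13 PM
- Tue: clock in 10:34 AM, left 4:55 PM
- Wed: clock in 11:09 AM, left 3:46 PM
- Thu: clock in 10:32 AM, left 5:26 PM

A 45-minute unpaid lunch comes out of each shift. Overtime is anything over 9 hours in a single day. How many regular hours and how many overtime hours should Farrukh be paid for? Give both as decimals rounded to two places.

Regular 24.62 hours, overtime 2.10 hours

Mon: 11:22 AM–11:13 PM = 11 h 51 min; less 45 min break → 11 h 6 min
Tue: 10:34 AM–4:55 PM = 6 h 21 min; less 45 min break → 5 h 36 min
Wed: 11:09 AM–3:46 PM = 4 h 37 min; less 45 min break → 3 h 52 min
Thu: 10:32 AM–5:26 PM = 6 h 54 min; less 45 min break → 6 h 9 min
Mon reg 9 h 0 min / OT 2 h 6 min; Tue reg 5 h 36 min / OT 0 h 0 min; Wed reg 3 h 52 min / OT 0 h 0 min; Thu reg 6 h 9 min / OT 0 h 0 min.
Totals: regular 24 h 37 min, overtime 2 h 6 min.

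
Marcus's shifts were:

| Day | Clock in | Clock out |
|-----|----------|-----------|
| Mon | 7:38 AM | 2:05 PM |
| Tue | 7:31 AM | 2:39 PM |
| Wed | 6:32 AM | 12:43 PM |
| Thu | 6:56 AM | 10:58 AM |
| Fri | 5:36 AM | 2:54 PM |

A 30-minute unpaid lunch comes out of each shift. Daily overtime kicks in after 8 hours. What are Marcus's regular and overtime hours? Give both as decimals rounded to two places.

Regular 29.80 hours, overtime 0.80 hours

Mon: 7:38 AM–2:05 PM = 6 h 27 min; less 30 min break → 5 h 57 min
Tue: 7:31 AM–2:39 PM = 7 h 8 min; less 30 min break → 6 h 38 min
Wed: 6:32 AM–12:43 PM = 6 h 11 min; less 30 min break → 5 h 41 min
Thu: 6:56 AM–10:58 AM = 4 h 2 min; less 30 min break → 3 h 32 min
Fri: 5:36 AM–2:54 PM = 9 h 18 min; less 30 min break → 8 h 48 min
Mon reg 5 h 57 min / OT 0 h 0 min; Tue reg 6 h 38 min / OT 0 h 0 min; Wed reg 5 h 41 min / OT 0 h 0 min; Thu reg 3 h 32 min / OT 0 h 0 min; Fri reg 8 h 0 min / OT 0 h 48 min.
Totals: regular 29 h 48 min, overtime 0 h 48 min.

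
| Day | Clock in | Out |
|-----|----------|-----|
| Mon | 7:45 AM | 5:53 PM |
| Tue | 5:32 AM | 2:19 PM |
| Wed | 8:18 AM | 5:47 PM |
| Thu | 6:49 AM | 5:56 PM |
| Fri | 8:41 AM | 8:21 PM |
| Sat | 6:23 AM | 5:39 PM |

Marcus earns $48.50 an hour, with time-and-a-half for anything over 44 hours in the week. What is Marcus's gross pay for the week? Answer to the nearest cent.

Mon: 7:45 AM–5:53 PM = 10 h 8 min
Tue: 5:32 AM–2:19 PM = 8 h 47 min
Wed: 8:18 AM–5:47 PM = 9 h 29 min
Thu: 6:49 AM–5:56 PM = 11 h 7 min
Fri: 8:41 AM–8:21 PM = 11 h 40 min
Sat: 6:23 AM–5:39 PM = 11 h 16 min
Total worked: 62 h 27 min = 3747 min.
Regular 44 h 0 min = 2640 min at $48.50/h; overtime 18 h 27 min = 1107 min at $72.75/h.
Pay = (2640 × $48.50 + 1107 × $72.75) ÷ 60 = $3476.24.

$3476.24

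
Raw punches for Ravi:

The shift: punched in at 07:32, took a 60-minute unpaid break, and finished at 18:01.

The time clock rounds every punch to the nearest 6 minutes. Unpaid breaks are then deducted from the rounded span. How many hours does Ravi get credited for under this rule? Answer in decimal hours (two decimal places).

9.50 hours

The shift: in 07:32→07:30, out 18:01→18:00; 10 h 30 min − 60 min = 9 h 30 min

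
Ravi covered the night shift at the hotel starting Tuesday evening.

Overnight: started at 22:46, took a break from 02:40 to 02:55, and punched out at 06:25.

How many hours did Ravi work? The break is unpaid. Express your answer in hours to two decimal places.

Overnight: 22:46 → midnight = 1 h 14 min; midnight → 06:25 = 6 h 25 min; span 7 h 39 min; less 15 min break → 7 h 24 min

7.40 hours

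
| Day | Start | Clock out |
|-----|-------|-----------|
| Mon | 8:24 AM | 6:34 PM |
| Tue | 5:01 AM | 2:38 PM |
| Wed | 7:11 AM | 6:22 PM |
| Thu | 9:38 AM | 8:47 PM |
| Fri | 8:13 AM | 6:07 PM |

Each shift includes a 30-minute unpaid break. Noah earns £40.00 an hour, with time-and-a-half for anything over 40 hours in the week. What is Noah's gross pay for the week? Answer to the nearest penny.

Mon: 8:24 AM–6:34 PM = 10 h 10 min; less 30 min break → 9 h 40 min
Tue: 5:01 AM–2:38 PM = 9 h 37 min; less 30 min break → 9 h 7 min
Wed: 7:11 AM–6:22 PM = 11 h 11 min; less 30 min break → 10 h 41 min
Thu: 9:38 AM–8:47 PM = 11 h 9 min; less 30 min break → 10 h 39 min
Fri: 8:13 AM–6:07 PM = 9 h 54 min; less 30 min break → 9 h 24 min
Total worked: 49 h 31 min = 2971 min.
Regular 40 h 0 min = 2400 min at £40.00/h; overtime 9 h 31 min = 571 min at £60.00/h.
Pay = (2400 × £40.00 + 571 × £60.00) ÷ 60 = £2171.00.

£2171.00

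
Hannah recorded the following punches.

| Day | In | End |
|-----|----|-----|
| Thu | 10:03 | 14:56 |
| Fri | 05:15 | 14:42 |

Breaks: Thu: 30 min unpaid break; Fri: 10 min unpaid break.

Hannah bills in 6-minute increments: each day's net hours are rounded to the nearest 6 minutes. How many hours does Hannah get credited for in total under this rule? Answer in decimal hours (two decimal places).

Thu: 10:03–14:56 = 4 h 53 min − 30 min = 4 h 23 min → rounds to 4 h 24 min
Fri: 05:15–14:42 = 9 h 27 min − 10 min = 9 h 17 min → rounds to 9 h 18 min
Total credited: 13 h 42 min.

13.70 hours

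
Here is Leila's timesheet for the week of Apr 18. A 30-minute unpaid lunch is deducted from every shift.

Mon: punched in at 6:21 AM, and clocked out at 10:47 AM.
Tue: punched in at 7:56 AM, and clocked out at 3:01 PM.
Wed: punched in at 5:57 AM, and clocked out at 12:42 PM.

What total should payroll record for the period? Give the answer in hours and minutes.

16 h 46 min

Mon: 6:21 AM–10:47 AM = 4 h 26 min; less 30 min break → 3 h 56 min
Tue: 7:56 AM–3:01 PM = 7 h 5 min; less 30 min break → 6 h 35 min
Wed: 5:57 AM–12:42 PM = 6 h 45 min; less 30 min break → 6 h 15 min
Total: 3 h 56 min + 6 h 35 min + 6 h 15 min = 16 h 46 min.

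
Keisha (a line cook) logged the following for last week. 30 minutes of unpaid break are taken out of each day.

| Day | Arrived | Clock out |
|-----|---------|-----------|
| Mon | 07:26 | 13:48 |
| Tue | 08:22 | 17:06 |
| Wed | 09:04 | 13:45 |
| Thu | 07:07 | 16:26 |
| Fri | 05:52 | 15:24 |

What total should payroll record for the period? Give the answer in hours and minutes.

36 h 8 min

Mon: 07:26–13:48 = 6 h 22 min; less 30 min break → 5 h 52 min
Tue: 08:22–17:06 = 8 h 44 min; less 30 min break → 8 h 14 min
Wed: 09:04–13:45 = 4 h 41 min; less 30 min break → 4 h 11 min
Thu: 07:07–16:26 = 9 h 19 min; less 30 min break → 8 h 49 min
Fri: 05:52–15:24 = 9 h 32 min; less 30 min break → 9 h 2 min
Total: 5 h 52 min + 8 h 14 min + 4 h 11 min + 8 h 49 min + 9 h 2 min = 36 h 8 min.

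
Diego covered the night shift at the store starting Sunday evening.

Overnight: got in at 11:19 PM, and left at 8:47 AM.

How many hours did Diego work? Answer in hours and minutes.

Overnight: 11:19 PM → midnight = 0 h 41 min; midnight → 8:47 AM = 8 h 47 min; span 9 h 28 min

9 h 28 min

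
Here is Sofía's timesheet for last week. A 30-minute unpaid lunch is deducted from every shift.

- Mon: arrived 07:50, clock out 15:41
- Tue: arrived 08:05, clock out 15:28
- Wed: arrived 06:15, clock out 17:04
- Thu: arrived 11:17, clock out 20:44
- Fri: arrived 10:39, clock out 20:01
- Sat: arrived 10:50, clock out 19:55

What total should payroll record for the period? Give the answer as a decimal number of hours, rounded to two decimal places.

50.95 hours

Mon: 07:50–15:41 = 7 h 51 min; less 30 min break → 7 h 21 min
Tue: 08:05–15:28 = 7 h 23 min; less 30 min break → 6 h 53 min
Wed: 06:15–17:04 = 10 h 49 min; less 30 min break → 10 h 19 min
Thu: 11:17–20:44 = 9 h 27 min; less 30 min break → 8 h 57 min
Fri: 10:39–20:01 = 9 h 22 min; less 30 min break → 8 h 52 min
Sat: 10:50–19:55 = 9 h 5 min; less 30 min break → 8 h 35 min
Total: 7 h 21 min + 6 h 53 min + 10 h 19 min + 8 h 57 min + 8 h 52 min + 8 h 35 min = 50 h 57 min.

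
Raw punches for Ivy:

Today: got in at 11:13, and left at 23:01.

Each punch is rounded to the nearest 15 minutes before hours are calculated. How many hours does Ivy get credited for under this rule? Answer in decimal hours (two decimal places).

Today: in 11:13→11:15, out 23:01→23:00; 11 h 45 min

11.75 hours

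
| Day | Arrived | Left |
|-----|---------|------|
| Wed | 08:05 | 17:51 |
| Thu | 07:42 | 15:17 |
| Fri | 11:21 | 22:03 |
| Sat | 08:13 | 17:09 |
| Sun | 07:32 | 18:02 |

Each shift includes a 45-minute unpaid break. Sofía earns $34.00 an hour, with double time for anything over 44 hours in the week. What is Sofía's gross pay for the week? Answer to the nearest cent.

$1486.93

Wed: 08:05–17:51 = 9 h 46 min; less 45 min break → 9 h 1 min
Thu: 07:42–15:17 = 7 h 35 min; less 45 min break → 6 h 50 min
Fri: 11:21–22:03 = 10 h 42 min; less 45 min break → 9 h 57 min
Sat: 08:13–17:09 = 8 h 56 min; less 45 min break → 8 h 11 min
Sun: 07:32–18:02 = 10 h 30 min; less 45 min break → 9 h 45 min
Total worked: 43 h 44 min = 2624 min.
Regular 43 h 44 min = 2624 min at $34.00/h; overtime 0 h 0 min = 0 min at $68.00/h.
Pay = (2624 × $34.00 + 0 × $68.00) ÷ 60 = $1486.93.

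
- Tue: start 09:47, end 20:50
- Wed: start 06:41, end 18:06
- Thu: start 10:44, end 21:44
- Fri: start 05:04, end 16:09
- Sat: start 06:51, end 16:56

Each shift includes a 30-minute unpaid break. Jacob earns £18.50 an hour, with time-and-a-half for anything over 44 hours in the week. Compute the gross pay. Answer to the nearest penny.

£1039.70

Tue: 09:47–20:50 = 11 h 3 min; less 30 min break → 10 h 33 min
Wed: 06:41–18:06 = 11 h 25 min; less 30 min break → 10 h 55 min
Thu: 10:44–21:44 = 11 h 0 min; less 30 min break → 10 h 30 min
Fri: 05:04–16:09 = 11 h 5 min; less 30 min break → 10 h 35 min
Sat: 06:51–16:56 = 10 h 5 min; less 30 min break → 9 h 35 min
Total worked: 52 h 8 min = 3128 min.
Regular 44 h 0 min = 2640 min at £18.50/h; overtime 8 h 8 min = 488 min at £27.75/h.
Pay = (2640 × £18.50 + 488 × £27.75) ÷ 60 = £1039.70.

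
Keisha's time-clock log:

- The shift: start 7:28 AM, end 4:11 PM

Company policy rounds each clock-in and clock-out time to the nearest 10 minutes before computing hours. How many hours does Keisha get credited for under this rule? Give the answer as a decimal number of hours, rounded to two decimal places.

8.67 hours

The shift: in 7:28 AM→7:30 AM, out 4:11 PM→4:10 PM; 8 h 40 min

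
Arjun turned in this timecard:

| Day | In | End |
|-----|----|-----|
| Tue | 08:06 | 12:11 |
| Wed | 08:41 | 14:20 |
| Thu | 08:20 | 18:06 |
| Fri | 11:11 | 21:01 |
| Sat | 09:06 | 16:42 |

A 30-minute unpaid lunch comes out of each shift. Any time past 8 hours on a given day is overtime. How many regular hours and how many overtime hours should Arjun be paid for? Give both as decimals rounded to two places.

Regular 31.83 hours, overtime 2.60 hours

Tue: 08:06–12:11 = 4 h 5 min; less 30 min break → 3 h 35 min
Wed: 08:41–14:20 = 5 h 39 min; less 30 min break → 5 h 9 min
Thu: 08:20–18:06 = 9 h 46 min; less 30 min break → 9 h 16 min
Fri: 11:11–21:01 = 9 h 50 min; less 30 min break → 9 h 20 min
Sat: 09:06–16:42 = 7 h 36 min; less 30 min break → 7 h 6 min
Tue reg 3 h 35 min / OT 0 h 0 min; Wed reg 5 h 9 min / OT 0 h 0 min; Thu reg 8 h 0 min / OT 1 h 16 min; Fri reg 8 h 0 min / OT 1 h 20 min; Sat reg 7 h 6 min / OT 0 h 0 min.
Totals: regular 31 h 50 min, overtime 2 h 36 min.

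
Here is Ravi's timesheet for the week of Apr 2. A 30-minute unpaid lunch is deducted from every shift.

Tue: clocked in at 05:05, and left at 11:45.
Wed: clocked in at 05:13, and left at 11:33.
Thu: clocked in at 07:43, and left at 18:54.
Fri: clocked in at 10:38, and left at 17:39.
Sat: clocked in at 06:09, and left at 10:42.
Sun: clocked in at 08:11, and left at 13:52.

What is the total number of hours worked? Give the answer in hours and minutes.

38 h 26 min

Tue: 05:05–11:45 = 6 h 40 min; less 30 min break → 6 h 10 min
Wed: 05:13–11:33 = 6 h 20 min; less 30 min break → 5 h 50 min
Thu: 07:43–18:54 = 11 h 11 min; less 30 min break → 10 h 41 min
Fri: 10:38–17:39 = 7 h 1 min; less 30 min break → 6 h 31 min
Sat: 06:09–10:42 = 4 h 33 min; less 30 min break → 4 h 3 min
Sun: 08:11–13:52 = 5 h 41 min; less 30 min break → 5 h 11 min
Total: 6 h 10 min + 5 h 50 min + 10 h 41 min + 6 h 31 min + 4 h 3 min + 5 h 11 min = 38 h 26 min.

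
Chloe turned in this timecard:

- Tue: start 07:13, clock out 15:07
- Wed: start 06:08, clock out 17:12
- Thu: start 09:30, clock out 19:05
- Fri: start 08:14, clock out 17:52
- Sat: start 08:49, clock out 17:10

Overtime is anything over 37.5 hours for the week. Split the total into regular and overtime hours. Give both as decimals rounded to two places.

Regular 37.50 hours, overtime 9.03 hours

Tue: 07:13–15:07 = 7 h 54 min
Wed: 06:08–17:12 = 11 h 4 min
Thu: 09:30–19:05 = 9 h 35 min
Fri: 08:14–17:52 = 9 h 38 min
Sat: 08:49–17:10 = 8 h 21 min
Total worked: 46 h 32 min = 46.53 h.
Threshold 37.5 h → overtime 9 h 2 min, regular 37 h 30 min.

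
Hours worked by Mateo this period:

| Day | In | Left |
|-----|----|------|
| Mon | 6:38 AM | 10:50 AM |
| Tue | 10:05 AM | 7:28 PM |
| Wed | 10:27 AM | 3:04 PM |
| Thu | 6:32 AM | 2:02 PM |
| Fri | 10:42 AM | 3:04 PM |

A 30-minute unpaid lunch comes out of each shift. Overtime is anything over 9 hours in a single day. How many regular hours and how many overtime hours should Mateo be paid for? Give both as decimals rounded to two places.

Mon: 6:38 AM–10:50 AM = 4 h 12 min; less 30 min break → 3 h 42 min
Tue: 10:05 AM–7:28 PM = 9 h 23 min; less 30 min break → 8 h 53 min
Wed: 10:27 AM–3:04 PM = 4 h 37 min; less 30 min break → 4 h 7 min
Thu: 6:32 AM–2:02 PM = 7 h 30 min; less 30 min break → 7 h 0 min
Fri: 10:42 AM–3:04 PM = 4 h 22 min; less 30 min break → 3 h 52 min
Mon reg 3 h 42 min / OT 0 h 0 min; Tue reg 8 h 53 min / OT 0 h 0 min; Wed reg 4 h 7 min / OT 0 h 0 min; Thu reg 7 h 0 min / OT 0 h 0 min; Fri reg 3 h 52 min / OT 0 h 0 min.
Totals: regular 27 h 34 min, overtime 0 h 0 min.

Regular 27.57 hours, overtime 0.00 hours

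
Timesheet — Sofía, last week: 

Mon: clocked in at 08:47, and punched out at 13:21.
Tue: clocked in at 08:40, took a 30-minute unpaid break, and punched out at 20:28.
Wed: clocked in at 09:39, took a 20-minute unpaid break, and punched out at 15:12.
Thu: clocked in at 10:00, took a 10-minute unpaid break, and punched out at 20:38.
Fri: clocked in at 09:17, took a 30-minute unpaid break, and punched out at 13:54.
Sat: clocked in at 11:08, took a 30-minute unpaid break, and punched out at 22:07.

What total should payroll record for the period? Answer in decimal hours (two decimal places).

Mon: 08:47–13:21 = 4 h 34 min
Tue: 08:40–20:28 = 11 h 48 min; less 30 min break → 11 h 18 min
Wed: 09:39–15:12 = 5 h 33 min; less 20 min break → 5 h 13 min
Thu: 10:00–20:38 = 10 h 38 min; less 10 min break → 10 h 28 min
Fri: 09:17–13:54 = 4 h 37 min; less 30 min break → 4 h 7 min
Sat: 11:08–22:07 = 10 h 59 min; less 30 min break → 10 h 29 min
Total: 4 h 34 min + 11 h 18 min + 5 h 13 min + 10 h 28 min + 4 h 7 min + 10 h 29 min = 46 h 9 min.

46.15 hours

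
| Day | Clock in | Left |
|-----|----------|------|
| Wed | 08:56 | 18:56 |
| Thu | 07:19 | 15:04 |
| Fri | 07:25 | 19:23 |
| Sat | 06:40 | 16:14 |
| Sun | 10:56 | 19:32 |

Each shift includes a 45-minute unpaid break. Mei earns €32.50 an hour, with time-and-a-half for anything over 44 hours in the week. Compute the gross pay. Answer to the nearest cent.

Wed: 08:56–18:56 = 10 h 0 min; less 45 min break → 9 h 15 min
Thu: 07:19–15:04 = 7 h 45 min; less 45 min break → 7 h 0 min
Fri: 07:25–19:23 = 11 h 58 min; less 45 min break → 11 h 13 min
Sat: 06:40–16:14 = 9 h 34 min; less 45 min break → 8 h 49 min
Sun: 10:56–19:32 = 8 h 36 min; less 45 min break → 7 h 51 min
Total worked: 44 h 8 min = 2648 min.
Regular 44 h 0 min = 2640 min at €32.50/h; overtime 0 h 8 min = 8 min at €48.75/h.
Pay = (2640 × €32.50 + 8 × €48.75) ÷ 60 = €1436.50.

€1436.50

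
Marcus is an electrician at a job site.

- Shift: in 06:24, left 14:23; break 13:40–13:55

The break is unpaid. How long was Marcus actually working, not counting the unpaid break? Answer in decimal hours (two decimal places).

7.73 hours

Shift: 06:24–14:23 = 7 h 59 min; less 15 min break → 7 h 44 min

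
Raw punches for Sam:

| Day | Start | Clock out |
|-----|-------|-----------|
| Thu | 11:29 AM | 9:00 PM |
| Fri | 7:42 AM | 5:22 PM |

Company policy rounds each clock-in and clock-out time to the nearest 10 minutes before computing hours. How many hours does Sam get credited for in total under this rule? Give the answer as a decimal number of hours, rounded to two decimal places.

Thu: in 11:29 AM→11:30 AM, out 9:00 PM→9:00 PM; 9 h 30 min
Fri: in 7:42 AM→7:40 AM, out 5:22 PM→5:20 PM; 9 h 40 min
Total credited: 19 h 10 min.

19.17 hours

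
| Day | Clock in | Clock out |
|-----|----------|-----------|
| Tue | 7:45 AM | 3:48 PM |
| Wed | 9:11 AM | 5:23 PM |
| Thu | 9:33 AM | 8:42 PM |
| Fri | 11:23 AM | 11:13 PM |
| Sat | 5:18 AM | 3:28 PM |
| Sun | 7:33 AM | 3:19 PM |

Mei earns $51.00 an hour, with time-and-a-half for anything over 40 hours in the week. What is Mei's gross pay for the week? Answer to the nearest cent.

Tue: 7:45 AM–3:48 PM = 8 h 3 min
Wed: 9:11 AM–5:23 PM = 8 h 12 min
Thu: 9:33 AM–8:42 PM = 11 h 9 min
Fri: 11:23 AM–11:13 PM = 11 h 50 min
Sat: 5:18 AM–3:28 PM = 10 h 10 min
Sun: 7:33 AM–3:19 PM = 7 h 46 min
Total worked: 57 h 10 min = 3430 min.
Regular 40 h 0 min = 2400 min at $51.00/h; overtime 17 h 10 min = 1030 min at $76.50/h.
Pay = (2400 × $51.00 + 1030 × $76.50) ÷ 60 = $3353.25.

$3353.25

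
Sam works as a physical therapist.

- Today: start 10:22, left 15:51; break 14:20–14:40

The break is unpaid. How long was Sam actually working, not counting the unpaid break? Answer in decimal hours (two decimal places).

5.15 hours

Today: 10:22–15:51 = 5 h 29 min; less 20 min break → 5 h 9 min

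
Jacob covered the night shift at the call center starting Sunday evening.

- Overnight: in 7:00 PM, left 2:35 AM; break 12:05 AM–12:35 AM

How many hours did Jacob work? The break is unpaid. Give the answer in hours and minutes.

7 h 5 min

Overnight: 7:00 PM → midnight = 5 h 0 min; midnight → 2:35 AM = 2 h 35 min; span 7 h 35 min; less 30 min break → 7 h 5 min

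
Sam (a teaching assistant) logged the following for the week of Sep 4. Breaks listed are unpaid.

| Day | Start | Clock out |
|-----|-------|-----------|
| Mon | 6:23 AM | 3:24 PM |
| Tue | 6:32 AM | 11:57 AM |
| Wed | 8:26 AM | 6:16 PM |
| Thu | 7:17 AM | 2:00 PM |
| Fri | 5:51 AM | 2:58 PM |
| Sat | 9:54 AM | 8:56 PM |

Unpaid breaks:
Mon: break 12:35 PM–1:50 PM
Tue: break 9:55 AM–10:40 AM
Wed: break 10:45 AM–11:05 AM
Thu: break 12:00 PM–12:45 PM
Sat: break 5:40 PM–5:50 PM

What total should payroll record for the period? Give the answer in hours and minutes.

47 h 53 min

Mon: 6:23 AM–3:24 PM = 9 h 1 min; less 75 min break → 7 h 46 min
Tue: 6:32 AM–11:57 AM = 5 h 25 min; less 45 min break → 4 h 40 min
Wed: 8:26 AM–6:16 PM = 9 h 50 min; less 20 min break → 9 h 30 min
Thu: 7:17 AM–2:00 PM = 6 h 43 min; less 45 min break → 5 h 58 min
Fri: 5:51 AM–2:58 PM = 9 h 7 min
Sat: 9:54 AM–8:56 PM = 11 h 2 min; less 10 min break → 10 h 52 min
Total: 7 h 46 min + 4 h 40 min + 9 h 30 min + 5 h 58 min + 9 h 7 min + 10 h 52 min = 47 h 53 min.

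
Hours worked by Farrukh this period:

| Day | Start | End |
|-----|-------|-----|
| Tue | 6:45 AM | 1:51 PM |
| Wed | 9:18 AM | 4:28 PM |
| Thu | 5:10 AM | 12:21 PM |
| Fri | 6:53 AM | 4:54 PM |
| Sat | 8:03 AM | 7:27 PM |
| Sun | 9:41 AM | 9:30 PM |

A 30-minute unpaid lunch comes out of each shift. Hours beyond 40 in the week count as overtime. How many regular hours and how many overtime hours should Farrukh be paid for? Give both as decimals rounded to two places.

Tue: 6:45 AM–1:51 PM = 7 h 6 min; less 30 min break → 6 h 36 min
Wed: 9:18 AM–4:28 PM = 7 h 10 min; less 30 min break → 6 h 40 min
Thu: 5:10 AM–12:21 PM = 7 h 11 min; less 30 min break → 6 h 41 min
Fri: 6:53 AM–4:54 PM = 10 h 1 min; less 30 min break → 9 h 31 min
Sat: 8:03 AM–7:27 PM = 11 h 24 min; less 30 min break → 10 h 54 min
Sun: 9:41 AM–9:30 PM = 11 h 49 min; less 30 min break → 11 h 19 min
Total worked: 51 h 41 min = 51.68 h.
Threshold 40 h → overtime 11 h 41 min, regular 40 h 0 min.

Regular 40.00 hours, overtime 11.68 hours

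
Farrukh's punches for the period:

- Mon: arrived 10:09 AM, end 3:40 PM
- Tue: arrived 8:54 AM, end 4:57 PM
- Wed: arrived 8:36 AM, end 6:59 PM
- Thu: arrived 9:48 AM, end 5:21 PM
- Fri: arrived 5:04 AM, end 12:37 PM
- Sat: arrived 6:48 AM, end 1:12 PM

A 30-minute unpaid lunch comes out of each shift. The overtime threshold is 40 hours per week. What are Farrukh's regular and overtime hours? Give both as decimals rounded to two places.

Mon: 10:09 AM–3:40 PM = 5 h 31 min; less 30 min break → 5 h 1 min
Tue: 8:54 AM–4:57 PM = 8 h 3 min; less 30 min break → 7 h 33 min
Wed: 8:36 AM–6:59 PM = 10 h 23 min; less 30 min break → 9 h 53 min
Thu: 9:48 AM–5:21 PM = 7 h 33 min; less 30 min break → 7 h 3 min
Fri: 5:04 AM–12:37 PM = 7 h 33 min; less 30 min break → 7 h 3 min
Sat: 6:48 AM–1:12 PM = 6 h 24 min; less 30 min break → 5 h 54 min
Total worked: 42 h 27 min = 42.45 h.
Threshold 40 h → overtime 2 h 27 min, regular 40 h 0 min.

Regular 40.00 hours, overtime 2.45 hours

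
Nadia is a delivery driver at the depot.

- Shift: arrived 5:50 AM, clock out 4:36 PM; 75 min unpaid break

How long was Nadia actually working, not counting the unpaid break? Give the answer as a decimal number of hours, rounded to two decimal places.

Shift: 5:50 AM–4:36 PM = 10 h 46 min; less 75 min break → 9 h 31 min

9.52 hours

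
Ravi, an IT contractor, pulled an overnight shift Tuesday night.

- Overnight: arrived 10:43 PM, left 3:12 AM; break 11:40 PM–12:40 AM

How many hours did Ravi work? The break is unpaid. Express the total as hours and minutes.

3 h 29 min

Overnight: 10:43 PM → midnight = 1 h 17 min; midnight → 3:12 AM = 3 h 12 min; span 4 h 29 min; less 60 min break → 3 h 29 min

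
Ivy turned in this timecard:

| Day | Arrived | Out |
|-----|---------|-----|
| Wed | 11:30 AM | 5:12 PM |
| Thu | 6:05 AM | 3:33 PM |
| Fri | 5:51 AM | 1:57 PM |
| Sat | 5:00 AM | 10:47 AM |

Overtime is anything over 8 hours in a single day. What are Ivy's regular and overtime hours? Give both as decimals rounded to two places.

Wed: 11:30 AM–5:12 PM = 5 h 42 min
Thu: 6:05 AM–3:33 PM = 9 h 28 min
Fri: 5:51 AM–1:57 PM = 8 h 6 min
Sat: 5:00 AM–10:47 AM = 5 h 47 min
Wed reg 5 h 42 min / OT 0 h 0 min; Thu reg 8 h 0 min / OT 1 h 28 min; Fri reg 8 h 0 min / OT 0 h 6 min; Sat reg 5 h 47 min / OT 0 h 0 min.
Totals: regular 27 h 29 min, overtime 1 h 34 min.

Regular 27.48 hours, overtime 1.57 hours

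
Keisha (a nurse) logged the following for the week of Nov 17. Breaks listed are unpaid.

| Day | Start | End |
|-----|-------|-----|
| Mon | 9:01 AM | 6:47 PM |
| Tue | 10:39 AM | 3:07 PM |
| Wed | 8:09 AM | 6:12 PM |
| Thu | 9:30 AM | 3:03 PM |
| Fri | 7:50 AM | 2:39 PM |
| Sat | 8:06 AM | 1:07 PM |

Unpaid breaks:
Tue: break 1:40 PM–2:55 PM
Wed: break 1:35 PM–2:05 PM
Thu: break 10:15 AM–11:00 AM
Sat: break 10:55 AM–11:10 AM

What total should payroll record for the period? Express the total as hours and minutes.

Mon: 9:01 AM–6:47 PM = 9 h 46 min
Tue: 10:39 AM–3:07 PM = 4 h 28 min; less 75 min break → 3 h 13 min
Wed: 8:09 AM–6:12 PM = 10 h 3 min; less 30 min break → 9 h 33 min
Thu: 9:30 AM–3:03 PM = 5 h 33 min; less 45 min break → 4 h 48 min
Fri: 7:50 AM–2:39 PM = 6 h 49 min
Sat: 8:06 AM–1:07 PM = 5 h 1 min; less 15 min break → 4 h 46 min
Total: 9 h 46 min + 3 h 13 min + 9 h 33 min + 4 h 48 min + 6 h 49 min + 4 h 46 min = 38 h 55 min.

38 h 55 min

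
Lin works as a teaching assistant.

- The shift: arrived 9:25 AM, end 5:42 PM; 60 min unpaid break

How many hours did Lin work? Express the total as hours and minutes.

7 h 17 min

The shift: 9:25 AM–5:42 PM = 8 h 17 min; less 60 min break → 7 h 17 min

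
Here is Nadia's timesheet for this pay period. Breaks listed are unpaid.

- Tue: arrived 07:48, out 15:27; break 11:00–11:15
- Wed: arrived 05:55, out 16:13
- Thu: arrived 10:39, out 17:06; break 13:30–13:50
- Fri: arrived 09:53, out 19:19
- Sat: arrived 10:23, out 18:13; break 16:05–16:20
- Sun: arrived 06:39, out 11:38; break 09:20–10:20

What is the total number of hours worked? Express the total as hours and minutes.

Tue: 07:48–15:27 = 7 h 39 min; less 15 min break → 7 h 24 min
Wed: 05:55–16:13 = 10 h 18 min
Thu: 10:39–17:06 = 6 h 27 min; less 20 min break → 6 h 7 min
Fri: 09:53–19:19 = 9 h 26 min
Sat: 10:23–18:13 = 7 h 50 min; less 15 min break → 7 h 35 min
Sun: 06:39–11:38 = 4 h 59 min; less 60 min break → 3 h 59 min
Total: 7 h 24 min + 10 h 18 min + 6 h 7 min + 9 h 26 min + 7 h 35 min + 3 h 59 min = 44 h 49 min.

44 h 49 min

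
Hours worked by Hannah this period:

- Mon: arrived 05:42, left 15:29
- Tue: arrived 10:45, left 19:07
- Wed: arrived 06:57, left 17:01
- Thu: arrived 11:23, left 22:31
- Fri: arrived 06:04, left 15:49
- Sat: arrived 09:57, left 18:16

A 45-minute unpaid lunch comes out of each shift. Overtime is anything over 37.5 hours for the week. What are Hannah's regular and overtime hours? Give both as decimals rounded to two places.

Regular 37.50 hours, overtime 15.42 hours

Mon: 05:42–15:29 = 9 h 47 min; less 45 min break → 9 h 2 min
Tue: 10:45–19:07 = 8 h 22 min; less 45 min break → 7 h 37 min
Wed: 06:57–17:01 = 10 h 4 min; less 45 min break → 9 h 19 min
Thu: 11:23–22:31 = 11 h 8 min; less 45 min break → 10 h 23 min
Fri: 06:04–15:49 = 9 h 45 min; less 45 min break → 9 h 0 min
Sat: 09:57–18:16 = 8 h 19 min; less 45 min break → 7 h 34 min
Total worked: 52 h 55 min = 52.92 h.
Threshold 37.5 h → overtime 15 h 25 min, regular 37 h 30 min.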